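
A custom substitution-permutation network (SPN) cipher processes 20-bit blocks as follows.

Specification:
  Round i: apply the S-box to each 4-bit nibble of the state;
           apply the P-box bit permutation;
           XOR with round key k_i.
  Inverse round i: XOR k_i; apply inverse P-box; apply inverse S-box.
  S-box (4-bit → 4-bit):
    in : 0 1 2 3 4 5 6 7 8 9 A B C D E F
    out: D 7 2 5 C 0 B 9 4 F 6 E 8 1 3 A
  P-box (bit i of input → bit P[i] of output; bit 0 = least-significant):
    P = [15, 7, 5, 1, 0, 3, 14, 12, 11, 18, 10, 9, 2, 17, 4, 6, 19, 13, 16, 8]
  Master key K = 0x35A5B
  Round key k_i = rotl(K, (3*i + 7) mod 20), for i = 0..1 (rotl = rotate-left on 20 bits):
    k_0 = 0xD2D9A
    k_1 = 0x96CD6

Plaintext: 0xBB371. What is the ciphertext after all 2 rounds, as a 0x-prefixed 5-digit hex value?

s_0 = plaintext = 0xBB371
s_1 = Round(s_0, k_0) = 0xE906B
s_2 = Round(s_1, k_1) = 0x35229

0x35229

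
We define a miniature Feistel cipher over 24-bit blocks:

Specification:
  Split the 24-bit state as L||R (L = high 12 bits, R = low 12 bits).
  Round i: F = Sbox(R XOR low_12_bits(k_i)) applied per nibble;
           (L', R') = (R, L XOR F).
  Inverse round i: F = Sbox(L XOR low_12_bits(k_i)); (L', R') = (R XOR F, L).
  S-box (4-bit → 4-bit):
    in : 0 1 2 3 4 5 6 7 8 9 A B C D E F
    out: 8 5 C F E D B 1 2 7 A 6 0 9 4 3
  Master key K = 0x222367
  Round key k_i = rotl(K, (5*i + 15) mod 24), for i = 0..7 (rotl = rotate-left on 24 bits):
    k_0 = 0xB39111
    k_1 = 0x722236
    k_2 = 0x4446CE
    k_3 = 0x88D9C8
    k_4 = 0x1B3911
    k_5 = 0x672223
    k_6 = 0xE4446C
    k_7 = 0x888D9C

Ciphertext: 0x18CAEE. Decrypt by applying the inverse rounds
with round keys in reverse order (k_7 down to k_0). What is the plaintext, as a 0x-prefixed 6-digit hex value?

0x3448D5

s_0 = ciphertext = 0x18CAEE
s_1 = InvRound(s_0, k_7) = 0xAB618C
s_2 = InvRound(s_1, k_6) = 0x516AB6
s_3 = InvRound(s_2, k_5) = 0xB4B516
s_4 = InvRound(s_3, k_4) = 0x9CCB4B
s_5 = InvRound(s_4, k_3) = 0x3C59CC
s_6 = InvRound(s_5, k_2) = 0x44A3C5
s_7 = InvRound(s_6, k_1) = 0x8D544A
s_8 = InvRound(s_7, k_0) = 0x3448D5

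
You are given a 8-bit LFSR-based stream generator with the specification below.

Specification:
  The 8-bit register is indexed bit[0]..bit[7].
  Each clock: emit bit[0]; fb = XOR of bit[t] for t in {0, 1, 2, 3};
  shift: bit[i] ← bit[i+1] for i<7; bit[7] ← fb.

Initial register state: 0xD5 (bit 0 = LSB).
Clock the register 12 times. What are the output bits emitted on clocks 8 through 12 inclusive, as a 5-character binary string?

reg_0 = 0xD5
clock 1: out=1, reg = 0x6A
clock 2: out=0, reg = 0x35
clock 3: out=1, reg = 0x1A
clock 4: out=0, reg = 0x0D
clock 5: out=1, reg = 0x86
clock 6: out=0, reg = 0x43
clock 7: out=1, reg = 0x21
clock 8: out=1, reg = 0x90
clock 9: out=0, reg = 0x48
clock 10: out=0, reg = 0xA4
clock 11: out=0, reg = 0xD2
clock 12: out=0, reg = 0xE9

10000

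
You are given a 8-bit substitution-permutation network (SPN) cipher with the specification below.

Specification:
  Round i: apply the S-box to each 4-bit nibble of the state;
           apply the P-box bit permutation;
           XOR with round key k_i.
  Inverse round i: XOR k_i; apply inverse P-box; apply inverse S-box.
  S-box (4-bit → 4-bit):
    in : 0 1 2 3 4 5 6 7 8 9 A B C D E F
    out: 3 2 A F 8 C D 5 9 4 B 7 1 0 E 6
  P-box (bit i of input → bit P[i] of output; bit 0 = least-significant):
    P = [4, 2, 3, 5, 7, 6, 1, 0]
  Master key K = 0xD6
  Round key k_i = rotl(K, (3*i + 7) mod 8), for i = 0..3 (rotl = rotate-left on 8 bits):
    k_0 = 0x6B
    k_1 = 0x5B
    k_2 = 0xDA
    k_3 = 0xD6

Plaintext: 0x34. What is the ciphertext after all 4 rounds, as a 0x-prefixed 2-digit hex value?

s_0 = plaintext = 0x34
s_1 = Round(s_0, k_0) = 0x88
s_2 = Round(s_1, k_1) = 0xEA
s_3 = Round(s_2, k_2) = 0xAD
s_4 = Round(s_3, k_3) = 0x17

0x17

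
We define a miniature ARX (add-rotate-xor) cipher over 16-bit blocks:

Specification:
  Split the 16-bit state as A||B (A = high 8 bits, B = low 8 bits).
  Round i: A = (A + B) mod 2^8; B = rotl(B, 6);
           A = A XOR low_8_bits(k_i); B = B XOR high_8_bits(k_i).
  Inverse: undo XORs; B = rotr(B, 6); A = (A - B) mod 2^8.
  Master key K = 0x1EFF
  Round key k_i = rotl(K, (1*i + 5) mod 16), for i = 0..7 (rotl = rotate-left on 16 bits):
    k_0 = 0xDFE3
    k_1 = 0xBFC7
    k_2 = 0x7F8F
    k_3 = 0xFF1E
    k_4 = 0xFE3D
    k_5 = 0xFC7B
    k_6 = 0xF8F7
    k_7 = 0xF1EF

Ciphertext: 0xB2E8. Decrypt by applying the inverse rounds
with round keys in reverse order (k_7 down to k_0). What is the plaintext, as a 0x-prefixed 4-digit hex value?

s_0 = ciphertext = 0xB2E8
s_1 = InvRound(s_0, k_7) = 0xF964
s_2 = InvRound(s_1, k_6) = 0x9C72
s_3 = InvRound(s_2, k_5) = 0xAD3A
s_4 = InvRound(s_3, k_4) = 0x7D13
s_5 = InvRound(s_4, k_3) = 0xB0B3
s_6 = InvRound(s_5, k_2) = 0x0C33
s_7 = InvRound(s_6, k_1) = 0x9932
s_8 = InvRound(s_7, k_0) = 0xC3B7

0xC3B7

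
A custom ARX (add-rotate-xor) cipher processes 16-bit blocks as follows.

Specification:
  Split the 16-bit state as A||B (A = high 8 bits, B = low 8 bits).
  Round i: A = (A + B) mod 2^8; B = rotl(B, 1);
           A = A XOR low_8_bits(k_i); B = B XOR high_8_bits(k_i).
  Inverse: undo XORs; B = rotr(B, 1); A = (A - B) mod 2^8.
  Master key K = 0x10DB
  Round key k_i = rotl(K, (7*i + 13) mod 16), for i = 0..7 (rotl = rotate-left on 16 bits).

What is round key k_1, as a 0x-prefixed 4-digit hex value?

0x0DB1

K = 0x10DB
k_0 = rotl(K, (7*0+13) mod 16) = rotl(K, 13) = 0x621B
k_1 = rotl(K, (7*1+13) mod 16) = rotl(K, 4) = 0x0DB1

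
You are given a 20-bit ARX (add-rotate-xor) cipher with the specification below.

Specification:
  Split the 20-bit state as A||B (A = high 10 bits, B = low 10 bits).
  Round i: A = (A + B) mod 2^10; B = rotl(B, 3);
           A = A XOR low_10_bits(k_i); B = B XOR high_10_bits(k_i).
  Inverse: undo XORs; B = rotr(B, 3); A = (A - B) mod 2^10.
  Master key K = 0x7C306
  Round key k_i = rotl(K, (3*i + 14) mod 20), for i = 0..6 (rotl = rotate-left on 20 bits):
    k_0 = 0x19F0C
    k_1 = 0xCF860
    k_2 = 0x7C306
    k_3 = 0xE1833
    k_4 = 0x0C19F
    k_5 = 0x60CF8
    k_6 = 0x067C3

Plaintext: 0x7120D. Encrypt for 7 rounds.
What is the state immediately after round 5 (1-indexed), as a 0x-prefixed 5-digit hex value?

0x33DAB

s_0 = plaintext = 0x7120D
s_1 = Round(s_0, k_0) = 0x3740B
s_2 = Round(s_1, k_1) = 0x22366
s_3 = Round(s_2, k_2) = 0x3A2C6
s_4 = Round(s_3, k_3) = 0xE75B3
s_5 = Round(s_4, k_4) = 0x33DAB
s_6 = Round(s_5, k_5) = 0xA08D8
s_7 = Round(s_6, k_6) = 0x266D8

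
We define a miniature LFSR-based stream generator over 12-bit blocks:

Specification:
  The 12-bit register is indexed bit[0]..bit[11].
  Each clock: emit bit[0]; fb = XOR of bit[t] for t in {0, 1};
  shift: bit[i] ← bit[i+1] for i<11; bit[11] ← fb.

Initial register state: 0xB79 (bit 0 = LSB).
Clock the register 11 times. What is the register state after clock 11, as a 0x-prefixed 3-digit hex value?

reg_0 = 0xB79
clock 1: out=1, reg = 0xDBC
clock 2: out=0, reg = 0x6DE
clock 3: out=0, reg = 0xB6F
clock 4: out=1, reg = 0x5B7
clock 5: out=1, reg = 0x2DB
clock 6: out=1, reg = 0x16D
clock 7: out=1, reg = 0x8B6
clock 8: out=0, reg = 0xC5B
clock 9: out=1, reg = 0x62D
clock 10: out=1, reg = 0xB16
clock 11: out=0, reg = 0xD8B

0xD8B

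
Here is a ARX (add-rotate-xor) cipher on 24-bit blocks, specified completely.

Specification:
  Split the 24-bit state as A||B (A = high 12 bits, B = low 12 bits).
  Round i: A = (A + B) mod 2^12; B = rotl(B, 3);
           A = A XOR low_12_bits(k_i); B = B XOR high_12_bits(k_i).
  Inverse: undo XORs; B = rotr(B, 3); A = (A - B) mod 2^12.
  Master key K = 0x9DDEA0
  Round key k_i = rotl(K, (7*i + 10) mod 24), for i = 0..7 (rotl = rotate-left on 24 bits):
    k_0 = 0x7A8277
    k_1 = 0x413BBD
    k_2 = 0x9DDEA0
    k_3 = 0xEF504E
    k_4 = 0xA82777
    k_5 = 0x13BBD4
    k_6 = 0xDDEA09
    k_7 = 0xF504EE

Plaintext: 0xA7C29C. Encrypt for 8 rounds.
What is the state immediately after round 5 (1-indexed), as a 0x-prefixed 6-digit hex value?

0xC90F81

s_0 = plaintext = 0xA7C29C
s_1 = Round(s_0, k_0) = 0xF6F349
s_2 = Round(s_1, k_1) = 0x905E5A
s_3 = Round(s_2, k_2) = 0x9FFB0A
s_4 = Round(s_3, k_3) = 0x5476A0
s_5 = Round(s_4, k_4) = 0xC90F81
s_6 = Round(s_5, k_5) = 0x7C5D34
s_7 = Round(s_6, k_6) = 0xEF0478
s_8 = Round(s_7, k_7) = 0x786C92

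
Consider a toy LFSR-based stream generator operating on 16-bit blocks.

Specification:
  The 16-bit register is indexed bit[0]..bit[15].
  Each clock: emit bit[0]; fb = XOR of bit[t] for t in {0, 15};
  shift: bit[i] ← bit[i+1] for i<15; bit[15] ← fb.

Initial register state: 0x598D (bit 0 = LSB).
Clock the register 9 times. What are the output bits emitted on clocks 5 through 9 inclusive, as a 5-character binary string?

reg_0 = 0x598D
clock 1: out=1, reg = 0xACC6
clock 2: out=0, reg = 0xD663
clock 3: out=1, reg = 0x6B31
clock 4: out=1, reg = 0xB598
clock 5: out=0, reg = 0xDACC
clock 6: out=0, reg = 0xED66
clock 7: out=0, reg = 0xF6B3
clock 8: out=1, reg = 0x7B59
clock 9: out=1, reg = 0xBDAC

00011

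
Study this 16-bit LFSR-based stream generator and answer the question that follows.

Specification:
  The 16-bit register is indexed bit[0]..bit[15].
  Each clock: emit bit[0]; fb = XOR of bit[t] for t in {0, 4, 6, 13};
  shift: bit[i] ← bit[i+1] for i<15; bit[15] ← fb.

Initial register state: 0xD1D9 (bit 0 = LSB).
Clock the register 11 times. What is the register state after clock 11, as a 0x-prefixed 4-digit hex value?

0x9DBA

reg_0 = 0xD1D9
clock 1: out=1, reg = 0xE8EC
clock 2: out=0, reg = 0x7476
clock 3: out=0, reg = 0xBA3B
clock 4: out=1, reg = 0xDD1D
clock 5: out=1, reg = 0x6E8E
clock 6: out=0, reg = 0xB747
clock 7: out=1, reg = 0xDBA3
clock 8: out=1, reg = 0xEDD1
clock 9: out=1, reg = 0x76E8
clock 10: out=0, reg = 0x3B74
clock 11: out=0, reg = 0x9DBA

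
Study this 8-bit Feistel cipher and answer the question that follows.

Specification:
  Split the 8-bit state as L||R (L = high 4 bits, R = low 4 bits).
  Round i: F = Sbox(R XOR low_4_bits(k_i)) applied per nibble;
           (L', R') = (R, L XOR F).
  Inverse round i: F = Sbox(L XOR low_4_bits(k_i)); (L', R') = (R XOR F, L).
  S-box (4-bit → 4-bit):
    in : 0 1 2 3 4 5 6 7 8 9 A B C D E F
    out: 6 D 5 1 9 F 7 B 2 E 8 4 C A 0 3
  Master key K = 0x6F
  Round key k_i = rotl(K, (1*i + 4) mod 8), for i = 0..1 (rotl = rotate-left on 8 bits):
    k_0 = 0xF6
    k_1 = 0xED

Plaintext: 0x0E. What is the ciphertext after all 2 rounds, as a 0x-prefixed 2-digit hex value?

0x2D

s_0 = plaintext = 0x0E
s_1 = Round(s_0, k_0) = 0xE2
s_2 = Round(s_1, k_1) = 0x2D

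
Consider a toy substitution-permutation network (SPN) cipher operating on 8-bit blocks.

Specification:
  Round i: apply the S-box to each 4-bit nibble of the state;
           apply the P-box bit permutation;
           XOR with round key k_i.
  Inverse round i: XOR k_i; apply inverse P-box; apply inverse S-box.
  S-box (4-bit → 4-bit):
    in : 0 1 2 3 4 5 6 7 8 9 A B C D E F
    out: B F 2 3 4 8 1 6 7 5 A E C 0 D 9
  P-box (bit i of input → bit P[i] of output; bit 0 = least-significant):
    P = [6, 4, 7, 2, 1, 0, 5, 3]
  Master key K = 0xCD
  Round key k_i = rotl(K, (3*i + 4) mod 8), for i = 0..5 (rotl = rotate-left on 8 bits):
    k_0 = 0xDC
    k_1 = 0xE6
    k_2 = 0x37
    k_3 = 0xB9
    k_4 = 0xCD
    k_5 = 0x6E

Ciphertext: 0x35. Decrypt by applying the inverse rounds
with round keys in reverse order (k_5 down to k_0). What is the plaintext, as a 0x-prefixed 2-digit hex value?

s_0 = ciphertext = 0x35
s_1 = InvRound(s_0, k_5) = 0x03
s_2 = InvRound(s_1, k_4) = 0xFE
s_3 = InvRound(s_2, k_3) = 0x3F
s_4 = InvRound(s_3, k_2) = 0x5D
s_5 = InvRound(s_4, k_1) = 0x17
s_6 = InvRound(s_5, k_0) = 0x09

0x09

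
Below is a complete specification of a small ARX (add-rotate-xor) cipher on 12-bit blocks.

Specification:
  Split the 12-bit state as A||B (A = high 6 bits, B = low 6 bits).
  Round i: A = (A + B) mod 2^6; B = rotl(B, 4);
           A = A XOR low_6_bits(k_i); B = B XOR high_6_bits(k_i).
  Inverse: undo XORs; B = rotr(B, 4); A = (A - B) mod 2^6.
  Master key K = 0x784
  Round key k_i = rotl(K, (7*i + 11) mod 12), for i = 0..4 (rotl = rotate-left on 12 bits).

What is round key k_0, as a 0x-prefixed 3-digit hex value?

0x3C2

K = 0x784
k_0 = rotl(K, (7*0+11) mod 12) = rotl(K, 11) = 0x3C2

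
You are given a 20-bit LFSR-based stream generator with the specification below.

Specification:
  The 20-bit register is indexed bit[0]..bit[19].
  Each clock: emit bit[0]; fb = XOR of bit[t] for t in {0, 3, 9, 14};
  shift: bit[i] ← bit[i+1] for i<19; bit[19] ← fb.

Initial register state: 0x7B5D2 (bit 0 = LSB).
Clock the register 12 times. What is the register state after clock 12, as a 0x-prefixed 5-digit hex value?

0xBAC7B

reg_0 = 0x7B5D2
clock 1: out=0, reg = 0x3DAE9
clock 2: out=1, reg = 0x1ED74
clock 3: out=0, reg = 0x8F6BA
clock 4: out=0, reg = 0xC7B5D
clock 5: out=1, reg = 0x63DAE
clock 6: out=0, reg = 0xB1ED7
clock 7: out=1, reg = 0x58F6B
clock 8: out=1, reg = 0xAC7B5
clock 9: out=1, reg = 0xD63DA
clock 10: out=0, reg = 0xEB1ED
clock 11: out=1, reg = 0x758F6
clock 12: out=0, reg = 0xBAC7B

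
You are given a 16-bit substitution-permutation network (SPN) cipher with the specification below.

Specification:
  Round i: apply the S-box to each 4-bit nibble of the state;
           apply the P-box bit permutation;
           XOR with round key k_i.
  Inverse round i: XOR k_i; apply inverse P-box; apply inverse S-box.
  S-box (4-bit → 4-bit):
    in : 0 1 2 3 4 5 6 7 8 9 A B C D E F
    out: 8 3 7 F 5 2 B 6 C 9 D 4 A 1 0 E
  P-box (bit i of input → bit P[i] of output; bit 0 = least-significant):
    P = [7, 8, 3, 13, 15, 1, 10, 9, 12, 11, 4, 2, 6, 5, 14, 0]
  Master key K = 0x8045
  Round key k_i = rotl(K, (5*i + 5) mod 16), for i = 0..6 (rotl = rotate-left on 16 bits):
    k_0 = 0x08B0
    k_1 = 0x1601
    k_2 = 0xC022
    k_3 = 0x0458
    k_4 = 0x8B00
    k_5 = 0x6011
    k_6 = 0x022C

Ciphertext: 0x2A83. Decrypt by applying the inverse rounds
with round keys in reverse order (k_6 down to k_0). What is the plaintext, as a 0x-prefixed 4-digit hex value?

s_0 = ciphertext = 0x2A83
s_1 = InvRound(s_0, k_6) = 0xCC5A
s_2 = InvRound(s_1, k_5) = 0x9528
s_3 = InvRound(s_2, k_4) = 0x518B
s_4 = InvRound(s_3, k_3) = 0xA471
s_5 = InvRound(s_4, k_2) = 0xAB70
s_6 = InvRound(s_5, k_1) = 0x624C
s_7 = InvRound(s_6, k_0) = 0x2F0A

0x2F0A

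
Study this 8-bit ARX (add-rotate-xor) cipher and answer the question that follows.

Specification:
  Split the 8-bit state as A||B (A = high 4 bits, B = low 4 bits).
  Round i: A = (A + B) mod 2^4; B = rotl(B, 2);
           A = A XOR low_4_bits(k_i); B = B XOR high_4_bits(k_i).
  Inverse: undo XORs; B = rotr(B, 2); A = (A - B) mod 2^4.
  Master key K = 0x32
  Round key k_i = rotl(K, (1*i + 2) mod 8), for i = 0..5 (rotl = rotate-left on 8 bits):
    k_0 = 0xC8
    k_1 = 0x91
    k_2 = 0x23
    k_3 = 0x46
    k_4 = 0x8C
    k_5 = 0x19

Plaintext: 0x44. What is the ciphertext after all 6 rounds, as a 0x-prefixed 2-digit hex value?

0x31

s_0 = plaintext = 0x44
s_1 = Round(s_0, k_0) = 0x0D
s_2 = Round(s_1, k_1) = 0xCE
s_3 = Round(s_2, k_2) = 0x99
s_4 = Round(s_3, k_3) = 0x42
s_5 = Round(s_4, k_4) = 0xA0
s_6 = Round(s_5, k_5) = 0x31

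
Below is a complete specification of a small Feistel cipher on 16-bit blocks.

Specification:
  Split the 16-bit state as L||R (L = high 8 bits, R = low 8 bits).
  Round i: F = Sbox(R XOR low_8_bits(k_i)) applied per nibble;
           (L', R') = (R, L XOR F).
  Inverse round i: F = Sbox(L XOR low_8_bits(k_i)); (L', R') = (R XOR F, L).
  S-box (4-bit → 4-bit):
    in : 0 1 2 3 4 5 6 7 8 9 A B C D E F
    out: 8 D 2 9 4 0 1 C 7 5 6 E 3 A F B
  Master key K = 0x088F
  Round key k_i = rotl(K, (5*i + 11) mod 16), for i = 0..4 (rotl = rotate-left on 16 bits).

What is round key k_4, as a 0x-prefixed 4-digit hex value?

0x8447

K = 0x088F
k_0 = rotl(K, (5*0+11) mod 16) = rotl(K, 11) = 0x7844
k_1 = rotl(K, (5*1+11) mod 16) = rotl(K, 0) = 0x088F
k_2 = rotl(K, (5*2+11) mod 16) = rotl(K, 5) = 0x11E1
k_3 = rotl(K, (5*3+11) mod 16) = rotl(K, 10) = 0x3C22
k_4 = rotl(K, (5*4+11) mod 16) = rotl(K, 15) = 0x8447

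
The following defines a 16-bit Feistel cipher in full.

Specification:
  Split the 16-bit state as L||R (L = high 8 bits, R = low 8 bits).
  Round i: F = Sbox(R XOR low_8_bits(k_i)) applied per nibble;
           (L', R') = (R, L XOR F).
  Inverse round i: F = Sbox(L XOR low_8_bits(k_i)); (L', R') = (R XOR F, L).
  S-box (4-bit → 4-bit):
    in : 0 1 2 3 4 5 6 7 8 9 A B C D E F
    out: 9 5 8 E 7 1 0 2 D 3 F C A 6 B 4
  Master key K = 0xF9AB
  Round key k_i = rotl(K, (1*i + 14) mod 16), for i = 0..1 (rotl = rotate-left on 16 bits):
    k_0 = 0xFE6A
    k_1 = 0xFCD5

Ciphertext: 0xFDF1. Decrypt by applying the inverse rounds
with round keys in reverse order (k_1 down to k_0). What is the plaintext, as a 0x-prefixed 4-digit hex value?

s_0 = ciphertext = 0xFDF1
s_1 = InvRound(s_0, k_1) = 0x7CFD
s_2 = InvRound(s_1, k_0) = 0xAD7C

0xAD7C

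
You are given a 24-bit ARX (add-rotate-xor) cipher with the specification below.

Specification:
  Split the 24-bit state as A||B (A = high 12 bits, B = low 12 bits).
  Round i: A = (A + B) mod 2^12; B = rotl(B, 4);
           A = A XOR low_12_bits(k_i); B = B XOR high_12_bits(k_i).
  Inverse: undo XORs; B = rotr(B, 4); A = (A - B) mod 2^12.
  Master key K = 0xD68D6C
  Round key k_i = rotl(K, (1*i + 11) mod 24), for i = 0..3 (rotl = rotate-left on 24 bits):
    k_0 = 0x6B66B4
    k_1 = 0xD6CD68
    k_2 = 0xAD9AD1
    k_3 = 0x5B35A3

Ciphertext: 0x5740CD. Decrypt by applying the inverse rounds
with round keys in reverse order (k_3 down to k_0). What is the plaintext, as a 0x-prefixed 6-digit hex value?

0x173428

s_0 = ciphertext = 0x5740CD
s_1 = InvRound(s_0, k_3) = 0x280E57
s_2 = InvRound(s_1, k_2) = 0xA09E48
s_3 = InvRound(s_2, k_1) = 0x32F432
s_4 = InvRound(s_3, k_0) = 0x173428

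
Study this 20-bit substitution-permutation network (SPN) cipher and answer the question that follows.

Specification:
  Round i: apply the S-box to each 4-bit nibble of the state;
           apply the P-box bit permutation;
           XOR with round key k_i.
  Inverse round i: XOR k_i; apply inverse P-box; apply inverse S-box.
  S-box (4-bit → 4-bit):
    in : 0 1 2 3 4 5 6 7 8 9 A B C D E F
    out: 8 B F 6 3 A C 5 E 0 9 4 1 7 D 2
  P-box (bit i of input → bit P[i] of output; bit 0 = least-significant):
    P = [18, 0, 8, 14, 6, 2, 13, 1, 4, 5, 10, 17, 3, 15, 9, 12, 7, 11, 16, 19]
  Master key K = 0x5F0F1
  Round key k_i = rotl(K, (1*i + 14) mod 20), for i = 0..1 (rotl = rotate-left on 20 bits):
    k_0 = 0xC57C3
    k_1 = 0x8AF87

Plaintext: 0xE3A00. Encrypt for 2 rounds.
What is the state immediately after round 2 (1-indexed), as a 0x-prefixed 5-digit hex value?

0xFEF20

s_0 = plaintext = 0xE3A00
s_1 = Round(s_0, k_0) = 0x79551
s_2 = Round(s_1, k_1) = 0xFEF20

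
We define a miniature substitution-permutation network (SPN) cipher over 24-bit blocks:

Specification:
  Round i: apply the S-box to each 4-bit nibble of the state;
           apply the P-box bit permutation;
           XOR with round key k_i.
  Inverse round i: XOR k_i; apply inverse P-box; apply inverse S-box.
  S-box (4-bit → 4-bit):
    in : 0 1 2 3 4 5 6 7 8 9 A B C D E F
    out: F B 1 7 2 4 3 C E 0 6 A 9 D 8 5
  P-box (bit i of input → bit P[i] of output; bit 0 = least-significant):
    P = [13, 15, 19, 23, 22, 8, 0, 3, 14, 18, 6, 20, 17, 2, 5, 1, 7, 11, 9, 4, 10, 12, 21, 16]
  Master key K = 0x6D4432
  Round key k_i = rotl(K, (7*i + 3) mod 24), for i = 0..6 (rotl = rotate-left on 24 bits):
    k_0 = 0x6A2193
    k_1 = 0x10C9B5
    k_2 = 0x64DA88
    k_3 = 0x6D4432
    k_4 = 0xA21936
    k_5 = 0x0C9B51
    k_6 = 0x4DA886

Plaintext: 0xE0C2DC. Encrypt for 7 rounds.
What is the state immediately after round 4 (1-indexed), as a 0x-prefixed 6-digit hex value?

0xD1E01B

s_0 = plaintext = 0xE0C2DC
s_1 = Round(s_0, k_0) = 0xA94B08
s_2 = Round(s_1, k_1) = 0xEC58B8
s_3 = Round(s_2, k_2) = 0xF95B70
s_4 = Round(s_3, k_3) = 0xD1E01B
s_5 = Round(s_4, k_4) = 0x57D4EC
s_6 = Round(s_5, k_5) = 0xAAB96B
s_7 = Round(s_6, k_6) = 0xAD3380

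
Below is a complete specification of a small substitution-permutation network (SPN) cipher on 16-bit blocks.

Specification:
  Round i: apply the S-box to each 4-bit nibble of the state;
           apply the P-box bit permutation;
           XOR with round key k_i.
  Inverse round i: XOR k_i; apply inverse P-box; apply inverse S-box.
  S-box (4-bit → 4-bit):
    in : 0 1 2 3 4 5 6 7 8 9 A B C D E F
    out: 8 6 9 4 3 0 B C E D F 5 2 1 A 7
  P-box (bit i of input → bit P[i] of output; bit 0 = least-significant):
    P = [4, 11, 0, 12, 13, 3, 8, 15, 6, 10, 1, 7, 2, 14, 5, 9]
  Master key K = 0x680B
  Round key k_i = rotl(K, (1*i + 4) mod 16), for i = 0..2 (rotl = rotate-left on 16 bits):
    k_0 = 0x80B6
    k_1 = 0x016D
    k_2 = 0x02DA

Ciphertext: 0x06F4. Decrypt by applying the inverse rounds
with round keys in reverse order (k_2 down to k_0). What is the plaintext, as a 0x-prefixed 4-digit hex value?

s_0 = ciphertext = 0x06F4
s_1 = InvRound(s_0, k_2) = 0xB1C5
s_2 = InvRound(s_1, k_1) = 0x3060
s_3 = InvRound(s_2, k_0) = 0xD922

0xD922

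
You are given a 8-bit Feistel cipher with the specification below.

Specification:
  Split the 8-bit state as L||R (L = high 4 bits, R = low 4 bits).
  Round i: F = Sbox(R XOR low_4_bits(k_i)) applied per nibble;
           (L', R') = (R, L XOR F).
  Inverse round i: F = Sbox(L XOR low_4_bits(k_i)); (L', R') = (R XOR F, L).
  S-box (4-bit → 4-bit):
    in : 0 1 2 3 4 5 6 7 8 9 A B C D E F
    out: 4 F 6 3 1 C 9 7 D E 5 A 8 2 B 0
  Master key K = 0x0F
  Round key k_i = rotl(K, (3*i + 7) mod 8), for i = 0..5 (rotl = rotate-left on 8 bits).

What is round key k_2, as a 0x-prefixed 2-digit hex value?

K = 0x0F
k_0 = rotl(K, (3*0+7) mod 8) = rotl(K, 7) = 0x87
k_1 = rotl(K, (3*1+7) mod 8) = rotl(K, 2) = 0x3C
k_2 = rotl(K, (3*2+7) mod 8) = rotl(K, 5) = 0xE1

0xE1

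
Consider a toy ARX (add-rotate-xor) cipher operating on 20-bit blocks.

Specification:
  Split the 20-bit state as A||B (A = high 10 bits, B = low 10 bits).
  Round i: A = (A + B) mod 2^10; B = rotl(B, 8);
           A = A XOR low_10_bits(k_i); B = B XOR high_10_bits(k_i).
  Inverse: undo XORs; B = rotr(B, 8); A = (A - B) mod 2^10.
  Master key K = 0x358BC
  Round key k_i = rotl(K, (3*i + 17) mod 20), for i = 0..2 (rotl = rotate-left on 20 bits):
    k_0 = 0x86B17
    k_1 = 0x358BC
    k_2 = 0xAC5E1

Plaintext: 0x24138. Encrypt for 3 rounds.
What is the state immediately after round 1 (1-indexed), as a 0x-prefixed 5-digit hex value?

s_0 = plaintext = 0x24138
s_1 = Round(s_0, k_0) = 0xB7E54
s_2 = Round(s_1, k_1) = 0x63C43
s_3 = Round(s_2, k_2) = 0x0CDA1

0xB7E54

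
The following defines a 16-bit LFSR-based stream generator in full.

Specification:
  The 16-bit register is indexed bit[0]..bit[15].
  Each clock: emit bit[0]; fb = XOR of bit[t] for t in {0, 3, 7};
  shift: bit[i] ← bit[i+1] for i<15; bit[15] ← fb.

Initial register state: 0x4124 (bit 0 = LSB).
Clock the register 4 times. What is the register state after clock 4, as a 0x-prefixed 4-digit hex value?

0x2412

reg_0 = 0x4124
clock 1: out=0, reg = 0x2092
clock 2: out=0, reg = 0x9049
clock 3: out=1, reg = 0x4824
clock 4: out=0, reg = 0x2412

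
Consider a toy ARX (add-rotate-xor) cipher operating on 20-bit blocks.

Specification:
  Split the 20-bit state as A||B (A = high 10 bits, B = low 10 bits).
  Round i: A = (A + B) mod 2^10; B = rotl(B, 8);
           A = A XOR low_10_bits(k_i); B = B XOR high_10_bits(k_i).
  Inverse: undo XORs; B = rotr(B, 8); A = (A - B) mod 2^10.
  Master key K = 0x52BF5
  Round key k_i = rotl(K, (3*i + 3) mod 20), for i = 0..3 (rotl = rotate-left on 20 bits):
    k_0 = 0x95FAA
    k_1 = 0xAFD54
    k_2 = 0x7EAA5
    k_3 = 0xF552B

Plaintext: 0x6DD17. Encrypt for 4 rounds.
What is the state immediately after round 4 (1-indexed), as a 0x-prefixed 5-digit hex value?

s_0 = plaintext = 0x6DD17
s_1 = Round(s_0, k_0) = 0x59112
s_2 = Round(s_1, k_1) = 0xC88FB
s_3 = Round(s_2, k_2) = 0xAE2C4
s_4 = Round(s_3, k_3) = 0x15F64

0x15F64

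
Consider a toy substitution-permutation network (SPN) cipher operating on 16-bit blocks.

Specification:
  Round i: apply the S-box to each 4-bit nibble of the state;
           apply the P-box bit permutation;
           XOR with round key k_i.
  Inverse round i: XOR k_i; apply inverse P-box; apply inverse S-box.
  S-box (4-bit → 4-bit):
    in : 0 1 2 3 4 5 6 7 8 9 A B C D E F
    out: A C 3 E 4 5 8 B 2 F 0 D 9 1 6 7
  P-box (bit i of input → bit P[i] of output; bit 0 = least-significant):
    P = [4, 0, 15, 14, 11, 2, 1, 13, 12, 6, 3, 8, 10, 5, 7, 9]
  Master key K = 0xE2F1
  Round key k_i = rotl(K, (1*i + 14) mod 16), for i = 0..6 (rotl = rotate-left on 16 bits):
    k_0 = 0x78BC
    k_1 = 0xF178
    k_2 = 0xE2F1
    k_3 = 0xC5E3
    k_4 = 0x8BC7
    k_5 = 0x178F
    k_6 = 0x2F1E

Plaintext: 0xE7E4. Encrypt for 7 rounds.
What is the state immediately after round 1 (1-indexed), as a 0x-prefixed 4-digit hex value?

0xE95A

s_0 = plaintext = 0xE7E4
s_1 = Round(s_0, k_0) = 0xE95A
s_2 = Round(s_1, k_1) = 0xE892
s_3 = Round(s_2, k_2) = 0xCA06
s_4 = Round(s_3, k_3) = 0xA3E7
s_5 = Round(s_4, k_4) = 0xCA98
s_6 = Round(s_5, k_5) = 0x3988
s_7 = Round(s_6, k_6) = 0x3CF3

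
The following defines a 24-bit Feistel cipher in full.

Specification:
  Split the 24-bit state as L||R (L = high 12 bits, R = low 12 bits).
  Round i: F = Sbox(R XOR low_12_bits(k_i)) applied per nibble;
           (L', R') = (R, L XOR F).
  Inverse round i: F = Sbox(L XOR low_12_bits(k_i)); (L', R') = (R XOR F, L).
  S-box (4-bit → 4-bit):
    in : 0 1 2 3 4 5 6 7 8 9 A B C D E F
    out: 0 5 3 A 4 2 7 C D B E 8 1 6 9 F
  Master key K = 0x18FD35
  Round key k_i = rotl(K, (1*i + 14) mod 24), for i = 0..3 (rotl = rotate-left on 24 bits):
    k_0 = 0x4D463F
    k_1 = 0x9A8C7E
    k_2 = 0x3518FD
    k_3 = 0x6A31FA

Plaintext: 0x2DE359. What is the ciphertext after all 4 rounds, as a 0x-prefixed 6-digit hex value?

0xEB4D7C

s_0 = plaintext = 0x2DE359
s_1 = Round(s_0, k_0) = 0x3590A9
s_2 = Round(s_1, k_1) = 0x0A9235
s_3 = Round(s_2, k_2) = 0x235EB4
s_4 = Round(s_3, k_3) = 0xEB4D7C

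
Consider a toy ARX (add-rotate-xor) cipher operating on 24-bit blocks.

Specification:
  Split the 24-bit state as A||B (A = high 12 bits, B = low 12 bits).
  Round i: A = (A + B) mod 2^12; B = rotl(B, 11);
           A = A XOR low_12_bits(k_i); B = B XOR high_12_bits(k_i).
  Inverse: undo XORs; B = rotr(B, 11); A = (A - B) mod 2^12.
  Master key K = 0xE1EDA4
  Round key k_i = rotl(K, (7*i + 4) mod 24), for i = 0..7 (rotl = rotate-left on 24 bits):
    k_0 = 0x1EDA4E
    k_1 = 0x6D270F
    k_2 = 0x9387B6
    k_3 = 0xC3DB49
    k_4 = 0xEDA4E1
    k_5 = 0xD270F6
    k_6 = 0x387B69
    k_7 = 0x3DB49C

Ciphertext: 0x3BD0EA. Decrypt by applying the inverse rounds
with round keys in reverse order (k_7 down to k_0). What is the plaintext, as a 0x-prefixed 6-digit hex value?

s_0 = ciphertext = 0x3BD0EA
s_1 = InvRound(s_0, k_7) = 0x0BF662
s_2 = InvRound(s_1, k_6) = 0x00CBCA
s_3 = InvRound(s_2, k_5) = 0x320DDA
s_4 = InvRound(s_3, k_4) = 0x1C1600
s_5 = InvRound(s_4, k_3) = 0x60D47B
s_6 = InvRound(s_5, k_2) = 0x734A87
s_7 = InvRound(s_6, k_1) = 0x7908AB
s_8 = InvRound(s_7, k_0) = 0xB5128D

0xB5128D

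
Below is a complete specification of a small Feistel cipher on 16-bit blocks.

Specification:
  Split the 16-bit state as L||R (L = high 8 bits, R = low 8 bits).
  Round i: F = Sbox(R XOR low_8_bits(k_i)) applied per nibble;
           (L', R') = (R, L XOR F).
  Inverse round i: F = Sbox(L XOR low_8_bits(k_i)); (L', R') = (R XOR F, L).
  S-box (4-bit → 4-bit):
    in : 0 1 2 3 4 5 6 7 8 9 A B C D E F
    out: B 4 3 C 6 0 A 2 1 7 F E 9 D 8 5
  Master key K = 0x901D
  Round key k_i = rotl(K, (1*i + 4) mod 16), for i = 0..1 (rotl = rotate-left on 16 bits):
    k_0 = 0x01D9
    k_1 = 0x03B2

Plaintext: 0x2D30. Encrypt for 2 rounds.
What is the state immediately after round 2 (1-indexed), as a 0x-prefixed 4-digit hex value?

s_0 = plaintext = 0x2D30
s_1 = Round(s_0, k_0) = 0x30AA
s_2 = Round(s_1, k_1) = 0xAA71

0xAA71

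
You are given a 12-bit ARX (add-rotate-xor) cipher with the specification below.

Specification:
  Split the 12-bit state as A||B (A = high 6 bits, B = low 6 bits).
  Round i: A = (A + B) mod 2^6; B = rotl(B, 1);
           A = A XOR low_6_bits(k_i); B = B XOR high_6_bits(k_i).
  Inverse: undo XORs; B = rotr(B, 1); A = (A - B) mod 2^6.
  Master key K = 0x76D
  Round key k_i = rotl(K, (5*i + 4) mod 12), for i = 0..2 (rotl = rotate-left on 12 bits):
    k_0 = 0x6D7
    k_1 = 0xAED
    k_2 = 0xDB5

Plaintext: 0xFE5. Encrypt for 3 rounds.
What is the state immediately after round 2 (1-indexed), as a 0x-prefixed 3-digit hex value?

s_0 = plaintext = 0xFE5
s_1 = Round(s_0, k_0) = 0xCD0
s_2 = Round(s_1, k_1) = 0xB8B
s_3 = Round(s_2, k_2) = 0x320

0xB8B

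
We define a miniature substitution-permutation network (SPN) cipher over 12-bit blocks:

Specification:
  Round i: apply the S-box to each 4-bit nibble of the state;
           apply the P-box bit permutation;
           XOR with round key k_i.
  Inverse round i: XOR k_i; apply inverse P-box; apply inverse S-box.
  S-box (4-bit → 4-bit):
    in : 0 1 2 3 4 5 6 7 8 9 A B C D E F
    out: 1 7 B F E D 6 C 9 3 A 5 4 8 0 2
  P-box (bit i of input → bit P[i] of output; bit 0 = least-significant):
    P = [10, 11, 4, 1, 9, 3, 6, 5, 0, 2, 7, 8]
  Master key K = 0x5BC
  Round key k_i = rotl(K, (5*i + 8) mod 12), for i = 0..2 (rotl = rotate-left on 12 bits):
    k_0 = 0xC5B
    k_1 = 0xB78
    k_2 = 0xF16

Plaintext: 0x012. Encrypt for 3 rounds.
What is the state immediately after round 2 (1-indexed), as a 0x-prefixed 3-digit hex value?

0xC35

s_0 = plaintext = 0x012
s_1 = Round(s_0, k_0) = 0x210
s_2 = Round(s_1, k_1) = 0xC35
s_3 = Round(s_2, k_2) = 0x9EC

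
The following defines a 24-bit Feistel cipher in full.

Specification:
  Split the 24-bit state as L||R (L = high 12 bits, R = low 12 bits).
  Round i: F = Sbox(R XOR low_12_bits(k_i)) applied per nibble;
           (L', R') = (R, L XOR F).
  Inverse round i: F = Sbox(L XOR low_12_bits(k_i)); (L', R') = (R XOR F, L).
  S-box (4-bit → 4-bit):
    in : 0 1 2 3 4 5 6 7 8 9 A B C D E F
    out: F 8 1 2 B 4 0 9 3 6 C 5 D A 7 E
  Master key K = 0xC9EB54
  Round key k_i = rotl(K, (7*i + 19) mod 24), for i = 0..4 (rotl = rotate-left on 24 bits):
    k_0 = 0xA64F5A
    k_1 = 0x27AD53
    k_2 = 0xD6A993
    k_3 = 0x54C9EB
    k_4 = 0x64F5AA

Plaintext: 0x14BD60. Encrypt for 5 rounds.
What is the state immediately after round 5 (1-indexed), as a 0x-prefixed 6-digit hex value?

s_0 = plaintext = 0x14BD60
s_1 = Round(s_0, k_0) = 0xD60067
s_2 = Round(s_1, k_1) = 0x06774B
s_3 = Round(s_2, k_2) = 0x74B7C4
s_4 = Round(s_3, k_3) = 0x7C4055
s_5 = Round(s_4, k_4) = 0x05532A

0x05532A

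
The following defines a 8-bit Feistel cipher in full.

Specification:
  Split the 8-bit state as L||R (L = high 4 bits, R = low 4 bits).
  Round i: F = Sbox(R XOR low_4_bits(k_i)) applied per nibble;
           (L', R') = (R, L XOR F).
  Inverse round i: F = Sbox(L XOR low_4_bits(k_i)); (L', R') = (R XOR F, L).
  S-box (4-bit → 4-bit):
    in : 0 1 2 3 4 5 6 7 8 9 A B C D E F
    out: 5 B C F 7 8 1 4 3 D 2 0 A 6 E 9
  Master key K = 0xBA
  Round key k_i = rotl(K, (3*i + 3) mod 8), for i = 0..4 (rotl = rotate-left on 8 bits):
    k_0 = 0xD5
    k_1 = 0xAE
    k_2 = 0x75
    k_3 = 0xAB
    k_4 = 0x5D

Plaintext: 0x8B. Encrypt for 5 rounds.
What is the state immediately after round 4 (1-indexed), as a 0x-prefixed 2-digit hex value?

s_0 = plaintext = 0x8B
s_1 = Round(s_0, k_0) = 0xB6
s_2 = Round(s_1, k_1) = 0x68
s_3 = Round(s_2, k_2) = 0x80
s_4 = Round(s_3, k_3) = 0x08
s_5 = Round(s_4, k_4) = 0x88

0x08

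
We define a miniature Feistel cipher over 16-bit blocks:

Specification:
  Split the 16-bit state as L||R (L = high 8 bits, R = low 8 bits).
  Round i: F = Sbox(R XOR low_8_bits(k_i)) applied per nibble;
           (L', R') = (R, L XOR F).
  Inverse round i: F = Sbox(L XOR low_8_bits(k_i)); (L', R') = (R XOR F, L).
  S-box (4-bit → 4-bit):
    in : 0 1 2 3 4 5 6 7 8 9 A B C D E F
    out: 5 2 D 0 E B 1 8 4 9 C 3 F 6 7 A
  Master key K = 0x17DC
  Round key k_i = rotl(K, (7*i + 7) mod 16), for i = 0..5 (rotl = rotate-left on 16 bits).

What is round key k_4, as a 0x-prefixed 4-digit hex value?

K = 0x17DC
k_0 = rotl(K, (7*0+7) mod 16) = rotl(K, 7) = 0xEE0B
k_1 = rotl(K, (7*1+7) mod 16) = rotl(K, 14) = 0x05F7
k_2 = rotl(K, (7*2+7) mod 16) = rotl(K, 5) = 0xFB82
k_3 = rotl(K, (7*3+7) mod 16) = rotl(K, 12) = 0xC17D
k_4 = rotl(K, (7*4+7) mod 16) = rotl(K, 3) = 0xBEE0

0xBEE0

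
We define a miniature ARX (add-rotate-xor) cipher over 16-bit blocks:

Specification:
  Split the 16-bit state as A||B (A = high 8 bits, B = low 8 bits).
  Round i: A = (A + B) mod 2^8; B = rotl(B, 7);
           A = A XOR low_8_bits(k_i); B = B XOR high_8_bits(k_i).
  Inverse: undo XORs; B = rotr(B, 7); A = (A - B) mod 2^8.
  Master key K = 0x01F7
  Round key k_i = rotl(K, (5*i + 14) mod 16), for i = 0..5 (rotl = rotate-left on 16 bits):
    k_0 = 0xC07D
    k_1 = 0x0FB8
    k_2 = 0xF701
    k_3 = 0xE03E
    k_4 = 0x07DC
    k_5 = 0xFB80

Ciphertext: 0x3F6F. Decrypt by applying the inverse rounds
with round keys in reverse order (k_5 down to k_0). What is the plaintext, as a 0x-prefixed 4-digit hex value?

0x57C9

s_0 = ciphertext = 0x3F6F
s_1 = InvRound(s_0, k_5) = 0x9629
s_2 = InvRound(s_1, k_4) = 0xEE5C
s_3 = InvRound(s_2, k_3) = 0x5779
s_4 = InvRound(s_3, k_2) = 0x391D
s_5 = InvRound(s_4, k_1) = 0x5D24
s_6 = InvRound(s_5, k_0) = 0x57C9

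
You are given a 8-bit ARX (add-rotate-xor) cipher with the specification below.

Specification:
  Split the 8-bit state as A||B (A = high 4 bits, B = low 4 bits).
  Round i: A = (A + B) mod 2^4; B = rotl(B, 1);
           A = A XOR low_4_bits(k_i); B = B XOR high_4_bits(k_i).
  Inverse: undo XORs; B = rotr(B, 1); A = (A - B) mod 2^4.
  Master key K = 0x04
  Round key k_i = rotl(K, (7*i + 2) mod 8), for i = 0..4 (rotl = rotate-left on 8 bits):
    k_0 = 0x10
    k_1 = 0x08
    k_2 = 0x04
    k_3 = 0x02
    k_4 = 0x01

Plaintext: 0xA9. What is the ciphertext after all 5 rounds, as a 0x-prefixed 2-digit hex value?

s_0 = plaintext = 0xA9
s_1 = Round(s_0, k_0) = 0x32
s_2 = Round(s_1, k_1) = 0xD4
s_3 = Round(s_2, k_2) = 0x58
s_4 = Round(s_3, k_3) = 0xF1
s_5 = Round(s_4, k_4) = 0x12

0x12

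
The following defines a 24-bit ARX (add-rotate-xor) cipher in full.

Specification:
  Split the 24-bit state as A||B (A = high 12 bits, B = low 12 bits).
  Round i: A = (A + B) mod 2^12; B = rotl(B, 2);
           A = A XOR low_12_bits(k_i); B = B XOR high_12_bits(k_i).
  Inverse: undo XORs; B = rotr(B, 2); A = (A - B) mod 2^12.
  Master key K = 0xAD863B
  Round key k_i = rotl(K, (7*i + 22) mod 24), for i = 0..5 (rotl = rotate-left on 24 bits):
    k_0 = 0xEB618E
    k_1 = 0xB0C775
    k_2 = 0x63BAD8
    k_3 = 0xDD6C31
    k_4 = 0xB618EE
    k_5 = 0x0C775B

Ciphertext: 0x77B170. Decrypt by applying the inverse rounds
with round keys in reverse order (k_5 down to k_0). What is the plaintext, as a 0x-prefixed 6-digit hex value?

s_0 = ciphertext = 0x77B170
s_1 = InvRound(s_0, k_5) = 0x3B3C6D
s_2 = InvRound(s_1, k_4) = 0x99A1C3
s_3 = InvRound(s_2, k_3) = 0xEA6705
s_4 = InvRound(s_3, k_2) = 0xC2F84F
s_5 = InvRound(s_4, k_1) = 0xE8ACD0
s_6 = InvRound(s_5, k_0) = 0x66B899

0x66B899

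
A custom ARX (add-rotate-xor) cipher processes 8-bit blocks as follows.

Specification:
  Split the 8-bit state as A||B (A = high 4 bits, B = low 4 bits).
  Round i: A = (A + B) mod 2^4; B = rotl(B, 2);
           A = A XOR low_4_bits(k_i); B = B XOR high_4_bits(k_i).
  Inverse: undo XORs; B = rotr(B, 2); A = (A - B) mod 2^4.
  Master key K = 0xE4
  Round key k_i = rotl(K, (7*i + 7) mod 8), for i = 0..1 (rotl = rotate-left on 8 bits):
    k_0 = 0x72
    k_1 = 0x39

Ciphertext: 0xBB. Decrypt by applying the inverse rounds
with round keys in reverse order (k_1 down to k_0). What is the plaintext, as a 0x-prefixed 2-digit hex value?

s_0 = ciphertext = 0xBB
s_1 = InvRound(s_0, k_1) = 0x02
s_2 = InvRound(s_1, k_0) = 0xD5

0xD5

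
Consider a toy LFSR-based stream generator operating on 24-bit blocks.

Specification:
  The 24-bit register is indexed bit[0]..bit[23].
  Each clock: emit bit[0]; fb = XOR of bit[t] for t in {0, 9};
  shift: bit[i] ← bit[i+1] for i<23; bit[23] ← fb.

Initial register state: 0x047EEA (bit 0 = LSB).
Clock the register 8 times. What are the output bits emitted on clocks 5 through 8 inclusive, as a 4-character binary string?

reg_0 = 0x047EEA
clock 1: out=0, reg = 0x823F75
clock 2: out=1, reg = 0x411FBA
clock 3: out=0, reg = 0xA08FDD
clock 4: out=1, reg = 0x5047EE
clock 5: out=0, reg = 0xA823F7
clock 6: out=1, reg = 0x5411FB
clock 7: out=1, reg = 0xAA08FD
clock 8: out=1, reg = 0xD5047E

0111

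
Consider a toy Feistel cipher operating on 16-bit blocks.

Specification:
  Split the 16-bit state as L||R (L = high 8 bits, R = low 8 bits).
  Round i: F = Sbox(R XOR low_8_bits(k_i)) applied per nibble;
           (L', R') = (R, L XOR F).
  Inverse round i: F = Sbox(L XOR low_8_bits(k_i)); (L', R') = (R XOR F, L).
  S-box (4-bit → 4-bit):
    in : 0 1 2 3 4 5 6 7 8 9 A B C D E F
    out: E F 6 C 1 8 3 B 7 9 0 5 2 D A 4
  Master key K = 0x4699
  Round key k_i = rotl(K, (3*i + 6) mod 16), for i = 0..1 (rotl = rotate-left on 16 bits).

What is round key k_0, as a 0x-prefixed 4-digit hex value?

0xA651

K = 0x4699
k_0 = rotl(K, (3*0+6) mod 16) = rotl(K, 6) = 0xA651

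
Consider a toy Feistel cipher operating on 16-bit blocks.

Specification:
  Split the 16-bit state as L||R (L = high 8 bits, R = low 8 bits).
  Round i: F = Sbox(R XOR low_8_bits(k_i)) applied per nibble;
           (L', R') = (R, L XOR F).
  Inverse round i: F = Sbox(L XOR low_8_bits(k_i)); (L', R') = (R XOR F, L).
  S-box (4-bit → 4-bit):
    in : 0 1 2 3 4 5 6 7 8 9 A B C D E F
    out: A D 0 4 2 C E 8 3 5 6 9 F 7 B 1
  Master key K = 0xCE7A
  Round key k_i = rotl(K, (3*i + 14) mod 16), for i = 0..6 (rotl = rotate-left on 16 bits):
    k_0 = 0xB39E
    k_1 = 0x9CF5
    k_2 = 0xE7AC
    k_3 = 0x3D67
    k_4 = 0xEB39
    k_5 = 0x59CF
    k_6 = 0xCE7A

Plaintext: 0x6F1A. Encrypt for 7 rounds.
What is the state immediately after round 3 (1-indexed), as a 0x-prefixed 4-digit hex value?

s_0 = plaintext = 0x6F1A
s_1 = Round(s_0, k_0) = 0x1A5D
s_2 = Round(s_1, k_1) = 0x5D79
s_3 = Round(s_2, k_2) = 0x7921
s_4 = Round(s_3, k_3) = 0x2157
s_5 = Round(s_4, k_4) = 0x57CA
s_6 = Round(s_5, k_5) = 0xCAFB
s_7 = Round(s_6, k_6) = 0xFBF7

0x7921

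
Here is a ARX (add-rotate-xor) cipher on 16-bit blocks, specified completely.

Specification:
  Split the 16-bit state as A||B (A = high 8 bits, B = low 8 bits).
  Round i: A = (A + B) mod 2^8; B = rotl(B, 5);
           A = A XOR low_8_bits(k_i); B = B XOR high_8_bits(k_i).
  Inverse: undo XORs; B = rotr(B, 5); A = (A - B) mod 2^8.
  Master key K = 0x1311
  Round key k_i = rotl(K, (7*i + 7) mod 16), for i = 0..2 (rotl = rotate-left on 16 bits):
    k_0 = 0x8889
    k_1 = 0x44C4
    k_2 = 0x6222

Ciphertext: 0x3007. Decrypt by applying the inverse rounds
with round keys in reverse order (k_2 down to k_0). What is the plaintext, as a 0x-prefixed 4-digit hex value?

0x829F

s_0 = ciphertext = 0x3007
s_1 = InvRound(s_0, k_2) = 0xE72B
s_2 = InvRound(s_1, k_1) = 0xA87B
s_3 = InvRound(s_2, k_0) = 0x829F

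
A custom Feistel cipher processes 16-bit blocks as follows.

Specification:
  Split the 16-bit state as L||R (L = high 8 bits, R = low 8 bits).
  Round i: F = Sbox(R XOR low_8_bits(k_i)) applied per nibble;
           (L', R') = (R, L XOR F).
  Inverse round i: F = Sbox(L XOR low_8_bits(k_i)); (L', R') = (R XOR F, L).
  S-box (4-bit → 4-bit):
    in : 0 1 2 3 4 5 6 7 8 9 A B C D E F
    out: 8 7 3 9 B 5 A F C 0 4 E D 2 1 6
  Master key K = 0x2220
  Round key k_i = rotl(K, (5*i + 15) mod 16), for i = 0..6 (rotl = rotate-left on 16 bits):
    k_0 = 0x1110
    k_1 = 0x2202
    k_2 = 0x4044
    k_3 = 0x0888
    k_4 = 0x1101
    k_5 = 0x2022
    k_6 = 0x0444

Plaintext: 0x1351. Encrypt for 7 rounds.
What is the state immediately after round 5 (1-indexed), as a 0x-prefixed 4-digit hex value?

0xEFE3

s_0 = plaintext = 0x1351
s_1 = Round(s_0, k_0) = 0x51A4
s_2 = Round(s_1, k_1) = 0xA41B
s_3 = Round(s_2, k_2) = 0x1BF2
s_4 = Round(s_3, k_3) = 0xF2EF
s_5 = Round(s_4, k_4) = 0xEFE3
s_6 = Round(s_5, k_5) = 0xE338
s_7 = Round(s_6, k_6) = 0x381E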